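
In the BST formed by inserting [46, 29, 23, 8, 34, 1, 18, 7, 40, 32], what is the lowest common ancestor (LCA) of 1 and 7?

Tree insertion order: [46, 29, 23, 8, 34, 1, 18, 7, 40, 32]
Tree (level-order array): [46, 29, None, 23, 34, 8, None, 32, 40, 1, 18, None, None, None, None, None, 7]
In a BST, the LCA of p=1, q=7 is the first node v on the
root-to-leaf path with p <= v <= q (go left if both < v, right if both > v).
Walk from root:
  at 46: both 1 and 7 < 46, go left
  at 29: both 1 and 7 < 29, go left
  at 23: both 1 and 7 < 23, go left
  at 8: both 1 and 7 < 8, go left
  at 1: 1 <= 1 <= 7, this is the LCA
LCA = 1


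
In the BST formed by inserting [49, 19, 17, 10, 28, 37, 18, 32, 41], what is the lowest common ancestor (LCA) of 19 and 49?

Tree insertion order: [49, 19, 17, 10, 28, 37, 18, 32, 41]
Tree (level-order array): [49, 19, None, 17, 28, 10, 18, None, 37, None, None, None, None, 32, 41]
In a BST, the LCA of p=19, q=49 is the first node v on the
root-to-leaf path with p <= v <= q (go left if both < v, right if both > v).
Walk from root:
  at 49: 19 <= 49 <= 49, this is the LCA
LCA = 49


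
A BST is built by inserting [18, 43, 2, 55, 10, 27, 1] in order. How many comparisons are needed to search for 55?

Search path for 55: 18 -> 43 -> 55
Found: True
Comparisons: 3


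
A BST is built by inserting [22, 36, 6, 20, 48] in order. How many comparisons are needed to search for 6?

Search path for 6: 22 -> 6
Found: True
Comparisons: 2


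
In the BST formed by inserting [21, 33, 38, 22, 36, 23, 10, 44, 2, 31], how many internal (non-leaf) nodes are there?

Tree built from: [21, 33, 38, 22, 36, 23, 10, 44, 2, 31]
Tree (level-order array): [21, 10, 33, 2, None, 22, 38, None, None, None, 23, 36, 44, None, 31]
Rule: An internal node has at least one child.
Per-node child counts:
  node 21: 2 child(ren)
  node 10: 1 child(ren)
  node 2: 0 child(ren)
  node 33: 2 child(ren)
  node 22: 1 child(ren)
  node 23: 1 child(ren)
  node 31: 0 child(ren)
  node 38: 2 child(ren)
  node 36: 0 child(ren)
  node 44: 0 child(ren)
Matching nodes: [21, 10, 33, 22, 23, 38]
Count of internal (non-leaf) nodes: 6


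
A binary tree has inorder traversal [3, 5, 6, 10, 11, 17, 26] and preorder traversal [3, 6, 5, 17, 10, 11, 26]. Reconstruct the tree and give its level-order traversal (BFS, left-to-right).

Inorder:  [3, 5, 6, 10, 11, 17, 26]
Preorder: [3, 6, 5, 17, 10, 11, 26]
Algorithm: preorder visits root first, so consume preorder in order;
for each root, split the current inorder slice at that value into
left-subtree inorder and right-subtree inorder, then recurse.
Recursive splits:
  root=3; inorder splits into left=[], right=[5, 6, 10, 11, 17, 26]
  root=6; inorder splits into left=[5], right=[10, 11, 17, 26]
  root=5; inorder splits into left=[], right=[]
  root=17; inorder splits into left=[10, 11], right=[26]
  root=10; inorder splits into left=[], right=[11]
  root=11; inorder splits into left=[], right=[]
  root=26; inorder splits into left=[], right=[]
Reconstructed level-order: [3, 6, 5, 17, 10, 26, 11]


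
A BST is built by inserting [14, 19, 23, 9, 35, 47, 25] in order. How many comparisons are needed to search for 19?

Search path for 19: 14 -> 19
Found: True
Comparisons: 2


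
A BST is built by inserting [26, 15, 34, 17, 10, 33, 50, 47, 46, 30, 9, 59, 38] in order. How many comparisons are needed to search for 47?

Search path for 47: 26 -> 34 -> 50 -> 47
Found: True
Comparisons: 4


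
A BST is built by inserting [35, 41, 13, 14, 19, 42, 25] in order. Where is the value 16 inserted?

Starting tree (level order): [35, 13, 41, None, 14, None, 42, None, 19, None, None, None, 25]
Insertion path: 35 -> 13 -> 14 -> 19
Result: insert 16 as left child of 19
Final tree (level order): [35, 13, 41, None, 14, None, 42, None, 19, None, None, 16, 25]


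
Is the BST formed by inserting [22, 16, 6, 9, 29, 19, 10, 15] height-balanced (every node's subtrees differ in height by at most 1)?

Tree (level-order array): [22, 16, 29, 6, 19, None, None, None, 9, None, None, None, 10, None, 15]
Definition: a tree is height-balanced if, at every node, |h(left) - h(right)| <= 1 (empty subtree has height -1).
Bottom-up per-node check:
  node 15: h_left=-1, h_right=-1, diff=0 [OK], height=0
  node 10: h_left=-1, h_right=0, diff=1 [OK], height=1
  node 9: h_left=-1, h_right=1, diff=2 [FAIL (|-1-1|=2 > 1)], height=2
  node 6: h_left=-1, h_right=2, diff=3 [FAIL (|-1-2|=3 > 1)], height=3
  node 19: h_left=-1, h_right=-1, diff=0 [OK], height=0
  node 16: h_left=3, h_right=0, diff=3 [FAIL (|3-0|=3 > 1)], height=4
  node 29: h_left=-1, h_right=-1, diff=0 [OK], height=0
  node 22: h_left=4, h_right=0, diff=4 [FAIL (|4-0|=4 > 1)], height=5
Node 9 violates the condition: |-1 - 1| = 2 > 1.
Result: Not balanced


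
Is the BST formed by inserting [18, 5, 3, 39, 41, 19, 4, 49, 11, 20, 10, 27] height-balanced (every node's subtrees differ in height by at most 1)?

Tree (level-order array): [18, 5, 39, 3, 11, 19, 41, None, 4, 10, None, None, 20, None, 49, None, None, None, None, None, 27]
Definition: a tree is height-balanced if, at every node, |h(left) - h(right)| <= 1 (empty subtree has height -1).
Bottom-up per-node check:
  node 4: h_left=-1, h_right=-1, diff=0 [OK], height=0
  node 3: h_left=-1, h_right=0, diff=1 [OK], height=1
  node 10: h_left=-1, h_right=-1, diff=0 [OK], height=0
  node 11: h_left=0, h_right=-1, diff=1 [OK], height=1
  node 5: h_left=1, h_right=1, diff=0 [OK], height=2
  node 27: h_left=-1, h_right=-1, diff=0 [OK], height=0
  node 20: h_left=-1, h_right=0, diff=1 [OK], height=1
  node 19: h_left=-1, h_right=1, diff=2 [FAIL (|-1-1|=2 > 1)], height=2
  node 49: h_left=-1, h_right=-1, diff=0 [OK], height=0
  node 41: h_left=-1, h_right=0, diff=1 [OK], height=1
  node 39: h_left=2, h_right=1, diff=1 [OK], height=3
  node 18: h_left=2, h_right=3, diff=1 [OK], height=4
Node 19 violates the condition: |-1 - 1| = 2 > 1.
Result: Not balanced


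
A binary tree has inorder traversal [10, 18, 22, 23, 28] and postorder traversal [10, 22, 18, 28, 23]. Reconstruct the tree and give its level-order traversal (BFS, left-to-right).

Inorder:   [10, 18, 22, 23, 28]
Postorder: [10, 22, 18, 28, 23]
Algorithm: postorder visits root last, so walk postorder right-to-left;
each value is the root of the current inorder slice — split it at that
value, recurse on the right subtree first, then the left.
Recursive splits:
  root=23; inorder splits into left=[10, 18, 22], right=[28]
  root=28; inorder splits into left=[], right=[]
  root=18; inorder splits into left=[10], right=[22]
  root=22; inorder splits into left=[], right=[]
  root=10; inorder splits into left=[], right=[]
Reconstructed level-order: [23, 18, 28, 10, 22]


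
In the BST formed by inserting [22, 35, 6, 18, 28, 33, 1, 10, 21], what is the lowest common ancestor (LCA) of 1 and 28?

Tree insertion order: [22, 35, 6, 18, 28, 33, 1, 10, 21]
Tree (level-order array): [22, 6, 35, 1, 18, 28, None, None, None, 10, 21, None, 33]
In a BST, the LCA of p=1, q=28 is the first node v on the
root-to-leaf path with p <= v <= q (go left if both < v, right if both > v).
Walk from root:
  at 22: 1 <= 22 <= 28, this is the LCA
LCA = 22


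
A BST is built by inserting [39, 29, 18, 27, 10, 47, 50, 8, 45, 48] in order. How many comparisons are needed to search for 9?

Search path for 9: 39 -> 29 -> 18 -> 10 -> 8
Found: False
Comparisons: 5


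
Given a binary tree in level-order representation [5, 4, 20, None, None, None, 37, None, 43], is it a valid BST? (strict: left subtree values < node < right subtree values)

Level-order array: [5, 4, 20, None, None, None, 37, None, 43]
Validate using subtree bounds (lo, hi): at each node, require lo < value < hi,
then recurse left with hi=value and right with lo=value.
Preorder trace (stopping at first violation):
  at node 5 with bounds (-inf, +inf): OK
  at node 4 with bounds (-inf, 5): OK
  at node 20 with bounds (5, +inf): OK
  at node 37 with bounds (20, +inf): OK
  at node 43 with bounds (37, +inf): OK
No violation found at any node.
Result: Valid BST


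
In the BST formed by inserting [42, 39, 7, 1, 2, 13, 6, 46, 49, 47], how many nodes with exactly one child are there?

Tree built from: [42, 39, 7, 1, 2, 13, 6, 46, 49, 47]
Tree (level-order array): [42, 39, 46, 7, None, None, 49, 1, 13, 47, None, None, 2, None, None, None, None, None, 6]
Rule: These are nodes with exactly 1 non-null child.
Per-node child counts:
  node 42: 2 child(ren)
  node 39: 1 child(ren)
  node 7: 2 child(ren)
  node 1: 1 child(ren)
  node 2: 1 child(ren)
  node 6: 0 child(ren)
  node 13: 0 child(ren)
  node 46: 1 child(ren)
  node 49: 1 child(ren)
  node 47: 0 child(ren)
Matching nodes: [39, 1, 2, 46, 49]
Count of nodes with exactly one child: 5


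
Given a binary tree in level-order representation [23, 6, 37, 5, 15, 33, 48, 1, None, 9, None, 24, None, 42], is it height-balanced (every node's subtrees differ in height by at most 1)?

Tree (level-order array): [23, 6, 37, 5, 15, 33, 48, 1, None, 9, None, 24, None, 42]
Definition: a tree is height-balanced if, at every node, |h(left) - h(right)| <= 1 (empty subtree has height -1).
Bottom-up per-node check:
  node 1: h_left=-1, h_right=-1, diff=0 [OK], height=0
  node 5: h_left=0, h_right=-1, diff=1 [OK], height=1
  node 9: h_left=-1, h_right=-1, diff=0 [OK], height=0
  node 15: h_left=0, h_right=-1, diff=1 [OK], height=1
  node 6: h_left=1, h_right=1, diff=0 [OK], height=2
  node 24: h_left=-1, h_right=-1, diff=0 [OK], height=0
  node 33: h_left=0, h_right=-1, diff=1 [OK], height=1
  node 42: h_left=-1, h_right=-1, diff=0 [OK], height=0
  node 48: h_left=0, h_right=-1, diff=1 [OK], height=1
  node 37: h_left=1, h_right=1, diff=0 [OK], height=2
  node 23: h_left=2, h_right=2, diff=0 [OK], height=3
All nodes satisfy the balance condition.
Result: Balanced


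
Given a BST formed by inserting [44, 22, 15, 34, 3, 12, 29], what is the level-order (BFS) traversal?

Tree insertion order: [44, 22, 15, 34, 3, 12, 29]
Tree (level-order array): [44, 22, None, 15, 34, 3, None, 29, None, None, 12]
BFS from the root, enqueuing left then right child of each popped node:
  queue [44] -> pop 44, enqueue [22], visited so far: [44]
  queue [22] -> pop 22, enqueue [15, 34], visited so far: [44, 22]
  queue [15, 34] -> pop 15, enqueue [3], visited so far: [44, 22, 15]
  queue [34, 3] -> pop 34, enqueue [29], visited so far: [44, 22, 15, 34]
  queue [3, 29] -> pop 3, enqueue [12], visited so far: [44, 22, 15, 34, 3]
  queue [29, 12] -> pop 29, enqueue [none], visited so far: [44, 22, 15, 34, 3, 29]
  queue [12] -> pop 12, enqueue [none], visited so far: [44, 22, 15, 34, 3, 29, 12]
Result: [44, 22, 15, 34, 3, 29, 12]


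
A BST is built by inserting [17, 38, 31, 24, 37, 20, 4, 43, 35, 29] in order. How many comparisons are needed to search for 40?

Search path for 40: 17 -> 38 -> 43
Found: False
Comparisons: 3


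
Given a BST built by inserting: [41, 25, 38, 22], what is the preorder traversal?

Tree insertion order: [41, 25, 38, 22]
Tree (level-order array): [41, 25, None, 22, 38]
Preorder traversal: [41, 25, 22, 38]


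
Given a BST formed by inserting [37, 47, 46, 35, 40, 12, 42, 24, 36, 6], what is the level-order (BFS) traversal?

Tree insertion order: [37, 47, 46, 35, 40, 12, 42, 24, 36, 6]
Tree (level-order array): [37, 35, 47, 12, 36, 46, None, 6, 24, None, None, 40, None, None, None, None, None, None, 42]
BFS from the root, enqueuing left then right child of each popped node:
  queue [37] -> pop 37, enqueue [35, 47], visited so far: [37]
  queue [35, 47] -> pop 35, enqueue [12, 36], visited so far: [37, 35]
  queue [47, 12, 36] -> pop 47, enqueue [46], visited so far: [37, 35, 47]
  queue [12, 36, 46] -> pop 12, enqueue [6, 24], visited so far: [37, 35, 47, 12]
  queue [36, 46, 6, 24] -> pop 36, enqueue [none], visited so far: [37, 35, 47, 12, 36]
  queue [46, 6, 24] -> pop 46, enqueue [40], visited so far: [37, 35, 47, 12, 36, 46]
  queue [6, 24, 40] -> pop 6, enqueue [none], visited so far: [37, 35, 47, 12, 36, 46, 6]
  queue [24, 40] -> pop 24, enqueue [none], visited so far: [37, 35, 47, 12, 36, 46, 6, 24]
  queue [40] -> pop 40, enqueue [42], visited so far: [37, 35, 47, 12, 36, 46, 6, 24, 40]
  queue [42] -> pop 42, enqueue [none], visited so far: [37, 35, 47, 12, 36, 46, 6, 24, 40, 42]
Result: [37, 35, 47, 12, 36, 46, 6, 24, 40, 42]


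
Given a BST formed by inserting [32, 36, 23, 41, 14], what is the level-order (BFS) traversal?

Tree insertion order: [32, 36, 23, 41, 14]
Tree (level-order array): [32, 23, 36, 14, None, None, 41]
BFS from the root, enqueuing left then right child of each popped node:
  queue [32] -> pop 32, enqueue [23, 36], visited so far: [32]
  queue [23, 36] -> pop 23, enqueue [14], visited so far: [32, 23]
  queue [36, 14] -> pop 36, enqueue [41], visited so far: [32, 23, 36]
  queue [14, 41] -> pop 14, enqueue [none], visited so far: [32, 23, 36, 14]
  queue [41] -> pop 41, enqueue [none], visited so far: [32, 23, 36, 14, 41]
Result: [32, 23, 36, 14, 41]


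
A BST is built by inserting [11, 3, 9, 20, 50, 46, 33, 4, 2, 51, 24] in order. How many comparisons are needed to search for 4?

Search path for 4: 11 -> 3 -> 9 -> 4
Found: True
Comparisons: 4


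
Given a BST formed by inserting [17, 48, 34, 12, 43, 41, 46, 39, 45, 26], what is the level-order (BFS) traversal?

Tree insertion order: [17, 48, 34, 12, 43, 41, 46, 39, 45, 26]
Tree (level-order array): [17, 12, 48, None, None, 34, None, 26, 43, None, None, 41, 46, 39, None, 45]
BFS from the root, enqueuing left then right child of each popped node:
  queue [17] -> pop 17, enqueue [12, 48], visited so far: [17]
  queue [12, 48] -> pop 12, enqueue [none], visited so far: [17, 12]
  queue [48] -> pop 48, enqueue [34], visited so far: [17, 12, 48]
  queue [34] -> pop 34, enqueue [26, 43], visited so far: [17, 12, 48, 34]
  queue [26, 43] -> pop 26, enqueue [none], visited so far: [17, 12, 48, 34, 26]
  queue [43] -> pop 43, enqueue [41, 46], visited so far: [17, 12, 48, 34, 26, 43]
  queue [41, 46] -> pop 41, enqueue [39], visited so far: [17, 12, 48, 34, 26, 43, 41]
  queue [46, 39] -> pop 46, enqueue [45], visited so far: [17, 12, 48, 34, 26, 43, 41, 46]
  queue [39, 45] -> pop 39, enqueue [none], visited so far: [17, 12, 48, 34, 26, 43, 41, 46, 39]
  queue [45] -> pop 45, enqueue [none], visited so far: [17, 12, 48, 34, 26, 43, 41, 46, 39, 45]
Result: [17, 12, 48, 34, 26, 43, 41, 46, 39, 45]


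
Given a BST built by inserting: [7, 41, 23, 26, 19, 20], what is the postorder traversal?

Tree insertion order: [7, 41, 23, 26, 19, 20]
Tree (level-order array): [7, None, 41, 23, None, 19, 26, None, 20]
Postorder traversal: [20, 19, 26, 23, 41, 7]


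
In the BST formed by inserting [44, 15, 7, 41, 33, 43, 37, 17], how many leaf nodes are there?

Tree built from: [44, 15, 7, 41, 33, 43, 37, 17]
Tree (level-order array): [44, 15, None, 7, 41, None, None, 33, 43, 17, 37]
Rule: A leaf has 0 children.
Per-node child counts:
  node 44: 1 child(ren)
  node 15: 2 child(ren)
  node 7: 0 child(ren)
  node 41: 2 child(ren)
  node 33: 2 child(ren)
  node 17: 0 child(ren)
  node 37: 0 child(ren)
  node 43: 0 child(ren)
Matching nodes: [7, 17, 37, 43]
Count of leaf nodes: 4


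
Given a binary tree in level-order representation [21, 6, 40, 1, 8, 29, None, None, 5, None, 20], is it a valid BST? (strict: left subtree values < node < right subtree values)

Level-order array: [21, 6, 40, 1, 8, 29, None, None, 5, None, 20]
Validate using subtree bounds (lo, hi): at each node, require lo < value < hi,
then recurse left with hi=value and right with lo=value.
Preorder trace (stopping at first violation):
  at node 21 with bounds (-inf, +inf): OK
  at node 6 with bounds (-inf, 21): OK
  at node 1 with bounds (-inf, 6): OK
  at node 5 with bounds (1, 6): OK
  at node 8 with bounds (6, 21): OK
  at node 20 with bounds (8, 21): OK
  at node 40 with bounds (21, +inf): OK
  at node 29 with bounds (21, 40): OK
No violation found at any node.
Result: Valid BST


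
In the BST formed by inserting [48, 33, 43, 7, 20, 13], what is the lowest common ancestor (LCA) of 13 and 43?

Tree insertion order: [48, 33, 43, 7, 20, 13]
Tree (level-order array): [48, 33, None, 7, 43, None, 20, None, None, 13]
In a BST, the LCA of p=13, q=43 is the first node v on the
root-to-leaf path with p <= v <= q (go left if both < v, right if both > v).
Walk from root:
  at 48: both 13 and 43 < 48, go left
  at 33: 13 <= 33 <= 43, this is the LCA
LCA = 33


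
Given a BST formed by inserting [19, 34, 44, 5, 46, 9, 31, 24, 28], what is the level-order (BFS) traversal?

Tree insertion order: [19, 34, 44, 5, 46, 9, 31, 24, 28]
Tree (level-order array): [19, 5, 34, None, 9, 31, 44, None, None, 24, None, None, 46, None, 28]
BFS from the root, enqueuing left then right child of each popped node:
  queue [19] -> pop 19, enqueue [5, 34], visited so far: [19]
  queue [5, 34] -> pop 5, enqueue [9], visited so far: [19, 5]
  queue [34, 9] -> pop 34, enqueue [31, 44], visited so far: [19, 5, 34]
  queue [9, 31, 44] -> pop 9, enqueue [none], visited so far: [19, 5, 34, 9]
  queue [31, 44] -> pop 31, enqueue [24], visited so far: [19, 5, 34, 9, 31]
  queue [44, 24] -> pop 44, enqueue [46], visited so far: [19, 5, 34, 9, 31, 44]
  queue [24, 46] -> pop 24, enqueue [28], visited so far: [19, 5, 34, 9, 31, 44, 24]
  queue [46, 28] -> pop 46, enqueue [none], visited so far: [19, 5, 34, 9, 31, 44, 24, 46]
  queue [28] -> pop 28, enqueue [none], visited so far: [19, 5, 34, 9, 31, 44, 24, 46, 28]
Result: [19, 5, 34, 9, 31, 44, 24, 46, 28]


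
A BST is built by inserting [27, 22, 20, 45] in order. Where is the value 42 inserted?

Starting tree (level order): [27, 22, 45, 20]
Insertion path: 27 -> 45
Result: insert 42 as left child of 45
Final tree (level order): [27, 22, 45, 20, None, 42]


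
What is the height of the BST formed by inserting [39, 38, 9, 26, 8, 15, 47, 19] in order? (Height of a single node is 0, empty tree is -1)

Insertion order: [39, 38, 9, 26, 8, 15, 47, 19]
Tree (level-order array): [39, 38, 47, 9, None, None, None, 8, 26, None, None, 15, None, None, 19]
Compute height bottom-up (empty subtree = -1):
  height(8) = 1 + max(-1, -1) = 0
  height(19) = 1 + max(-1, -1) = 0
  height(15) = 1 + max(-1, 0) = 1
  height(26) = 1 + max(1, -1) = 2
  height(9) = 1 + max(0, 2) = 3
  height(38) = 1 + max(3, -1) = 4
  height(47) = 1 + max(-1, -1) = 0
  height(39) = 1 + max(4, 0) = 5
Height = 5


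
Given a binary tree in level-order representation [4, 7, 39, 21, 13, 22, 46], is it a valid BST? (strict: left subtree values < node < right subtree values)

Level-order array: [4, 7, 39, 21, 13, 22, 46]
Validate using subtree bounds (lo, hi): at each node, require lo < value < hi,
then recurse left with hi=value and right with lo=value.
Preorder trace (stopping at first violation):
  at node 4 with bounds (-inf, +inf): OK
  at node 7 with bounds (-inf, 4): VIOLATION
Node 7 violates its bound: not (-inf < 7 < 4).
Result: Not a valid BST


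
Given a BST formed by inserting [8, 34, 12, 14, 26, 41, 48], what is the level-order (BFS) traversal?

Tree insertion order: [8, 34, 12, 14, 26, 41, 48]
Tree (level-order array): [8, None, 34, 12, 41, None, 14, None, 48, None, 26]
BFS from the root, enqueuing left then right child of each popped node:
  queue [8] -> pop 8, enqueue [34], visited so far: [8]
  queue [34] -> pop 34, enqueue [12, 41], visited so far: [8, 34]
  queue [12, 41] -> pop 12, enqueue [14], visited so far: [8, 34, 12]
  queue [41, 14] -> pop 41, enqueue [48], visited so far: [8, 34, 12, 41]
  queue [14, 48] -> pop 14, enqueue [26], visited so far: [8, 34, 12, 41, 14]
  queue [48, 26] -> pop 48, enqueue [none], visited so far: [8, 34, 12, 41, 14, 48]
  queue [26] -> pop 26, enqueue [none], visited so far: [8, 34, 12, 41, 14, 48, 26]
Result: [8, 34, 12, 41, 14, 48, 26]


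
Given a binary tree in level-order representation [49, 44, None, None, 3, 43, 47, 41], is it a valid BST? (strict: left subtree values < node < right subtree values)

Level-order array: [49, 44, None, None, 3, 43, 47, 41]
Validate using subtree bounds (lo, hi): at each node, require lo < value < hi,
then recurse left with hi=value and right with lo=value.
Preorder trace (stopping at first violation):
  at node 49 with bounds (-inf, +inf): OK
  at node 44 with bounds (-inf, 49): OK
  at node 3 with bounds (44, 49): VIOLATION
Node 3 violates its bound: not (44 < 3 < 49).
Result: Not a valid BST


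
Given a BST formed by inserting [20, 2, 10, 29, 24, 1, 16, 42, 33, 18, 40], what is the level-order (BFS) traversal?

Tree insertion order: [20, 2, 10, 29, 24, 1, 16, 42, 33, 18, 40]
Tree (level-order array): [20, 2, 29, 1, 10, 24, 42, None, None, None, 16, None, None, 33, None, None, 18, None, 40]
BFS from the root, enqueuing left then right child of each popped node:
  queue [20] -> pop 20, enqueue [2, 29], visited so far: [20]
  queue [2, 29] -> pop 2, enqueue [1, 10], visited so far: [20, 2]
  queue [29, 1, 10] -> pop 29, enqueue [24, 42], visited so far: [20, 2, 29]
  queue [1, 10, 24, 42] -> pop 1, enqueue [none], visited so far: [20, 2, 29, 1]
  queue [10, 24, 42] -> pop 10, enqueue [16], visited so far: [20, 2, 29, 1, 10]
  queue [24, 42, 16] -> pop 24, enqueue [none], visited so far: [20, 2, 29, 1, 10, 24]
  queue [42, 16] -> pop 42, enqueue [33], visited so far: [20, 2, 29, 1, 10, 24, 42]
  queue [16, 33] -> pop 16, enqueue [18], visited so far: [20, 2, 29, 1, 10, 24, 42, 16]
  queue [33, 18] -> pop 33, enqueue [40], visited so far: [20, 2, 29, 1, 10, 24, 42, 16, 33]
  queue [18, 40] -> pop 18, enqueue [none], visited so far: [20, 2, 29, 1, 10, 24, 42, 16, 33, 18]
  queue [40] -> pop 40, enqueue [none], visited so far: [20, 2, 29, 1, 10, 24, 42, 16, 33, 18, 40]
Result: [20, 2, 29, 1, 10, 24, 42, 16, 33, 18, 40]


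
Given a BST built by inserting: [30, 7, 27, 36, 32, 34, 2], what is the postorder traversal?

Tree insertion order: [30, 7, 27, 36, 32, 34, 2]
Tree (level-order array): [30, 7, 36, 2, 27, 32, None, None, None, None, None, None, 34]
Postorder traversal: [2, 27, 7, 34, 32, 36, 30]


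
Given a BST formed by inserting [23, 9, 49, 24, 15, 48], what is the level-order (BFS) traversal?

Tree insertion order: [23, 9, 49, 24, 15, 48]
Tree (level-order array): [23, 9, 49, None, 15, 24, None, None, None, None, 48]
BFS from the root, enqueuing left then right child of each popped node:
  queue [23] -> pop 23, enqueue [9, 49], visited so far: [23]
  queue [9, 49] -> pop 9, enqueue [15], visited so far: [23, 9]
  queue [49, 15] -> pop 49, enqueue [24], visited so far: [23, 9, 49]
  queue [15, 24] -> pop 15, enqueue [none], visited so far: [23, 9, 49, 15]
  queue [24] -> pop 24, enqueue [48], visited so far: [23, 9, 49, 15, 24]
  queue [48] -> pop 48, enqueue [none], visited so far: [23, 9, 49, 15, 24, 48]
Result: [23, 9, 49, 15, 24, 48]


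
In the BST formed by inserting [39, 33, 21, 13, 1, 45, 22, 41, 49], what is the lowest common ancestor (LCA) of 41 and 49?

Tree insertion order: [39, 33, 21, 13, 1, 45, 22, 41, 49]
Tree (level-order array): [39, 33, 45, 21, None, 41, 49, 13, 22, None, None, None, None, 1]
In a BST, the LCA of p=41, q=49 is the first node v on the
root-to-leaf path with p <= v <= q (go left if both < v, right if both > v).
Walk from root:
  at 39: both 41 and 49 > 39, go right
  at 45: 41 <= 45 <= 49, this is the LCA
LCA = 45


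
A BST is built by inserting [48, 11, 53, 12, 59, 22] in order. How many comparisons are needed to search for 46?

Search path for 46: 48 -> 11 -> 12 -> 22
Found: False
Comparisons: 4


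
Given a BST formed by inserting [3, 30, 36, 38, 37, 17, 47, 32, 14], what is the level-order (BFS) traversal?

Tree insertion order: [3, 30, 36, 38, 37, 17, 47, 32, 14]
Tree (level-order array): [3, None, 30, 17, 36, 14, None, 32, 38, None, None, None, None, 37, 47]
BFS from the root, enqueuing left then right child of each popped node:
  queue [3] -> pop 3, enqueue [30], visited so far: [3]
  queue [30] -> pop 30, enqueue [17, 36], visited so far: [3, 30]
  queue [17, 36] -> pop 17, enqueue [14], visited so far: [3, 30, 17]
  queue [36, 14] -> pop 36, enqueue [32, 38], visited so far: [3, 30, 17, 36]
  queue [14, 32, 38] -> pop 14, enqueue [none], visited so far: [3, 30, 17, 36, 14]
  queue [32, 38] -> pop 32, enqueue [none], visited so far: [3, 30, 17, 36, 14, 32]
  queue [38] -> pop 38, enqueue [37, 47], visited so far: [3, 30, 17, 36, 14, 32, 38]
  queue [37, 47] -> pop 37, enqueue [none], visited so far: [3, 30, 17, 36, 14, 32, 38, 37]
  queue [47] -> pop 47, enqueue [none], visited so far: [3, 30, 17, 36, 14, 32, 38, 37, 47]
Result: [3, 30, 17, 36, 14, 32, 38, 37, 47]


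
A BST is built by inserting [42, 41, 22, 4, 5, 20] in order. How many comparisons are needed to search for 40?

Search path for 40: 42 -> 41 -> 22
Found: False
Comparisons: 3


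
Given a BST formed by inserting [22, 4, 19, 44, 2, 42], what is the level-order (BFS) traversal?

Tree insertion order: [22, 4, 19, 44, 2, 42]
Tree (level-order array): [22, 4, 44, 2, 19, 42]
BFS from the root, enqueuing left then right child of each popped node:
  queue [22] -> pop 22, enqueue [4, 44], visited so far: [22]
  queue [4, 44] -> pop 4, enqueue [2, 19], visited so far: [22, 4]
  queue [44, 2, 19] -> pop 44, enqueue [42], visited so far: [22, 4, 44]
  queue [2, 19, 42] -> pop 2, enqueue [none], visited so far: [22, 4, 44, 2]
  queue [19, 42] -> pop 19, enqueue [none], visited so far: [22, 4, 44, 2, 19]
  queue [42] -> pop 42, enqueue [none], visited so far: [22, 4, 44, 2, 19, 42]
Result: [22, 4, 44, 2, 19, 42]


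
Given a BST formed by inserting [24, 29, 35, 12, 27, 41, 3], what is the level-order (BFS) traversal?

Tree insertion order: [24, 29, 35, 12, 27, 41, 3]
Tree (level-order array): [24, 12, 29, 3, None, 27, 35, None, None, None, None, None, 41]
BFS from the root, enqueuing left then right child of each popped node:
  queue [24] -> pop 24, enqueue [12, 29], visited so far: [24]
  queue [12, 29] -> pop 12, enqueue [3], visited so far: [24, 12]
  queue [29, 3] -> pop 29, enqueue [27, 35], visited so far: [24, 12, 29]
  queue [3, 27, 35] -> pop 3, enqueue [none], visited so far: [24, 12, 29, 3]
  queue [27, 35] -> pop 27, enqueue [none], visited so far: [24, 12, 29, 3, 27]
  queue [35] -> pop 35, enqueue [41], visited so far: [24, 12, 29, 3, 27, 35]
  queue [41] -> pop 41, enqueue [none], visited so far: [24, 12, 29, 3, 27, 35, 41]
Result: [24, 12, 29, 3, 27, 35, 41]


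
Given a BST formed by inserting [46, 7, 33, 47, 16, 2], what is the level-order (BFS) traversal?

Tree insertion order: [46, 7, 33, 47, 16, 2]
Tree (level-order array): [46, 7, 47, 2, 33, None, None, None, None, 16]
BFS from the root, enqueuing left then right child of each popped node:
  queue [46] -> pop 46, enqueue [7, 47], visited so far: [46]
  queue [7, 47] -> pop 7, enqueue [2, 33], visited so far: [46, 7]
  queue [47, 2, 33] -> pop 47, enqueue [none], visited so far: [46, 7, 47]
  queue [2, 33] -> pop 2, enqueue [none], visited so far: [46, 7, 47, 2]
  queue [33] -> pop 33, enqueue [16], visited so far: [46, 7, 47, 2, 33]
  queue [16] -> pop 16, enqueue [none], visited so far: [46, 7, 47, 2, 33, 16]
Result: [46, 7, 47, 2, 33, 16]


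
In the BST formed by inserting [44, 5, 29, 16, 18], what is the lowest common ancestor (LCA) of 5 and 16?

Tree insertion order: [44, 5, 29, 16, 18]
Tree (level-order array): [44, 5, None, None, 29, 16, None, None, 18]
In a BST, the LCA of p=5, q=16 is the first node v on the
root-to-leaf path with p <= v <= q (go left if both < v, right if both > v).
Walk from root:
  at 44: both 5 and 16 < 44, go left
  at 5: 5 <= 5 <= 16, this is the LCA
LCA = 5


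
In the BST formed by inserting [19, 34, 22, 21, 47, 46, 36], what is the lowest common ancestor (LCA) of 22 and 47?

Tree insertion order: [19, 34, 22, 21, 47, 46, 36]
Tree (level-order array): [19, None, 34, 22, 47, 21, None, 46, None, None, None, 36]
In a BST, the LCA of p=22, q=47 is the first node v on the
root-to-leaf path with p <= v <= q (go left if both < v, right if both > v).
Walk from root:
  at 19: both 22 and 47 > 19, go right
  at 34: 22 <= 34 <= 47, this is the LCA
LCA = 34


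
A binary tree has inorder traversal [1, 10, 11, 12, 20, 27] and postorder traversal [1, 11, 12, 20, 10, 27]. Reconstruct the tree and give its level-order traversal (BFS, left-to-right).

Inorder:   [1, 10, 11, 12, 20, 27]
Postorder: [1, 11, 12, 20, 10, 27]
Algorithm: postorder visits root last, so walk postorder right-to-left;
each value is the root of the current inorder slice — split it at that
value, recurse on the right subtree first, then the left.
Recursive splits:
  root=27; inorder splits into left=[1, 10, 11, 12, 20], right=[]
  root=10; inorder splits into left=[1], right=[11, 12, 20]
  root=20; inorder splits into left=[11, 12], right=[]
  root=12; inorder splits into left=[11], right=[]
  root=11; inorder splits into left=[], right=[]
  root=1; inorder splits into left=[], right=[]
Reconstructed level-order: [27, 10, 1, 20, 12, 11]


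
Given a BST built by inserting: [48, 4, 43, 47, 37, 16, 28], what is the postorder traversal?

Tree insertion order: [48, 4, 43, 47, 37, 16, 28]
Tree (level-order array): [48, 4, None, None, 43, 37, 47, 16, None, None, None, None, 28]
Postorder traversal: [28, 16, 37, 47, 43, 4, 48]


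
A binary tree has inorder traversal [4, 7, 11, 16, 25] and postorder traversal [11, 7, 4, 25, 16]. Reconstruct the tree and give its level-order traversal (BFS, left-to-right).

Inorder:   [4, 7, 11, 16, 25]
Postorder: [11, 7, 4, 25, 16]
Algorithm: postorder visits root last, so walk postorder right-to-left;
each value is the root of the current inorder slice — split it at that
value, recurse on the right subtree first, then the left.
Recursive splits:
  root=16; inorder splits into left=[4, 7, 11], right=[25]
  root=25; inorder splits into left=[], right=[]
  root=4; inorder splits into left=[], right=[7, 11]
  root=7; inorder splits into left=[], right=[11]
  root=11; inorder splits into left=[], right=[]
Reconstructed level-order: [16, 4, 25, 7, 11]


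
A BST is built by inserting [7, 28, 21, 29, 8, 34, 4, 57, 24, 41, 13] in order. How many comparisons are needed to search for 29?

Search path for 29: 7 -> 28 -> 29
Found: True
Comparisons: 3


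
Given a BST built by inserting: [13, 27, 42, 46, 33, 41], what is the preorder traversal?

Tree insertion order: [13, 27, 42, 46, 33, 41]
Tree (level-order array): [13, None, 27, None, 42, 33, 46, None, 41]
Preorder traversal: [13, 27, 42, 33, 41, 46]


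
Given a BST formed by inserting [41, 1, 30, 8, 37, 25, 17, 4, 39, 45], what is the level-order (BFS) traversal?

Tree insertion order: [41, 1, 30, 8, 37, 25, 17, 4, 39, 45]
Tree (level-order array): [41, 1, 45, None, 30, None, None, 8, 37, 4, 25, None, 39, None, None, 17]
BFS from the root, enqueuing left then right child of each popped node:
  queue [41] -> pop 41, enqueue [1, 45], visited so far: [41]
  queue [1, 45] -> pop 1, enqueue [30], visited so far: [41, 1]
  queue [45, 30] -> pop 45, enqueue [none], visited so far: [41, 1, 45]
  queue [30] -> pop 30, enqueue [8, 37], visited so far: [41, 1, 45, 30]
  queue [8, 37] -> pop 8, enqueue [4, 25], visited so far: [41, 1, 45, 30, 8]
  queue [37, 4, 25] -> pop 37, enqueue [39], visited so far: [41, 1, 45, 30, 8, 37]
  queue [4, 25, 39] -> pop 4, enqueue [none], visited so far: [41, 1, 45, 30, 8, 37, 4]
  queue [25, 39] -> pop 25, enqueue [17], visited so far: [41, 1, 45, 30, 8, 37, 4, 25]
  queue [39, 17] -> pop 39, enqueue [none], visited so far: [41, 1, 45, 30, 8, 37, 4, 25, 39]
  queue [17] -> pop 17, enqueue [none], visited so far: [41, 1, 45, 30, 8, 37, 4, 25, 39, 17]
Result: [41, 1, 45, 30, 8, 37, 4, 25, 39, 17]


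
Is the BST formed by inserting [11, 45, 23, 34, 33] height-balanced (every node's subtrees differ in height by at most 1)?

Tree (level-order array): [11, None, 45, 23, None, None, 34, 33]
Definition: a tree is height-balanced if, at every node, |h(left) - h(right)| <= 1 (empty subtree has height -1).
Bottom-up per-node check:
  node 33: h_left=-1, h_right=-1, diff=0 [OK], height=0
  node 34: h_left=0, h_right=-1, diff=1 [OK], height=1
  node 23: h_left=-1, h_right=1, diff=2 [FAIL (|-1-1|=2 > 1)], height=2
  node 45: h_left=2, h_right=-1, diff=3 [FAIL (|2--1|=3 > 1)], height=3
  node 11: h_left=-1, h_right=3, diff=4 [FAIL (|-1-3|=4 > 1)], height=4
Node 23 violates the condition: |-1 - 1| = 2 > 1.
Result: Not balanced


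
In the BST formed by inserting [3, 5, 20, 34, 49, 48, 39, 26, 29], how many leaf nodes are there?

Tree built from: [3, 5, 20, 34, 49, 48, 39, 26, 29]
Tree (level-order array): [3, None, 5, None, 20, None, 34, 26, 49, None, 29, 48, None, None, None, 39]
Rule: A leaf has 0 children.
Per-node child counts:
  node 3: 1 child(ren)
  node 5: 1 child(ren)
  node 20: 1 child(ren)
  node 34: 2 child(ren)
  node 26: 1 child(ren)
  node 29: 0 child(ren)
  node 49: 1 child(ren)
  node 48: 1 child(ren)
  node 39: 0 child(ren)
Matching nodes: [29, 39]
Count of leaf nodes: 2


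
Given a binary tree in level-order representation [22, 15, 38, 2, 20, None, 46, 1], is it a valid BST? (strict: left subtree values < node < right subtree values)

Level-order array: [22, 15, 38, 2, 20, None, 46, 1]
Validate using subtree bounds (lo, hi): at each node, require lo < value < hi,
then recurse left with hi=value and right with lo=value.
Preorder trace (stopping at first violation):
  at node 22 with bounds (-inf, +inf): OK
  at node 15 with bounds (-inf, 22): OK
  at node 2 with bounds (-inf, 15): OK
  at node 1 with bounds (-inf, 2): OK
  at node 20 with bounds (15, 22): OK
  at node 38 with bounds (22, +inf): OK
  at node 46 with bounds (38, +inf): OK
No violation found at any node.
Result: Valid BST


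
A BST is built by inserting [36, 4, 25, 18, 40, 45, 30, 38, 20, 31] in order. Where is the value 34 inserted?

Starting tree (level order): [36, 4, 40, None, 25, 38, 45, 18, 30, None, None, None, None, None, 20, None, 31]
Insertion path: 36 -> 4 -> 25 -> 30 -> 31
Result: insert 34 as right child of 31
Final tree (level order): [36, 4, 40, None, 25, 38, 45, 18, 30, None, None, None, None, None, 20, None, 31, None, None, None, 34]


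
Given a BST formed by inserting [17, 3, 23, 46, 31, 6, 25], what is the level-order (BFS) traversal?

Tree insertion order: [17, 3, 23, 46, 31, 6, 25]
Tree (level-order array): [17, 3, 23, None, 6, None, 46, None, None, 31, None, 25]
BFS from the root, enqueuing left then right child of each popped node:
  queue [17] -> pop 17, enqueue [3, 23], visited so far: [17]
  queue [3, 23] -> pop 3, enqueue [6], visited so far: [17, 3]
  queue [23, 6] -> pop 23, enqueue [46], visited so far: [17, 3, 23]
  queue [6, 46] -> pop 6, enqueue [none], visited so far: [17, 3, 23, 6]
  queue [46] -> pop 46, enqueue [31], visited so far: [17, 3, 23, 6, 46]
  queue [31] -> pop 31, enqueue [25], visited so far: [17, 3, 23, 6, 46, 31]
  queue [25] -> pop 25, enqueue [none], visited so far: [17, 3, 23, 6, 46, 31, 25]
Result: [17, 3, 23, 6, 46, 31, 25]


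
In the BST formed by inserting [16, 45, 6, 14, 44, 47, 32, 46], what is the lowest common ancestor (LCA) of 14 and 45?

Tree insertion order: [16, 45, 6, 14, 44, 47, 32, 46]
Tree (level-order array): [16, 6, 45, None, 14, 44, 47, None, None, 32, None, 46]
In a BST, the LCA of p=14, q=45 is the first node v on the
root-to-leaf path with p <= v <= q (go left if both < v, right if both > v).
Walk from root:
  at 16: 14 <= 16 <= 45, this is the LCA
LCA = 16


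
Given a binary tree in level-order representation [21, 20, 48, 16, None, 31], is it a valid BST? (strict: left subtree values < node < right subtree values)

Level-order array: [21, 20, 48, 16, None, 31]
Validate using subtree bounds (lo, hi): at each node, require lo < value < hi,
then recurse left with hi=value and right with lo=value.
Preorder trace (stopping at first violation):
  at node 21 with bounds (-inf, +inf): OK
  at node 20 with bounds (-inf, 21): OK
  at node 16 with bounds (-inf, 20): OK
  at node 48 with bounds (21, +inf): OK
  at node 31 with bounds (21, 48): OK
No violation found at any node.
Result: Valid BST


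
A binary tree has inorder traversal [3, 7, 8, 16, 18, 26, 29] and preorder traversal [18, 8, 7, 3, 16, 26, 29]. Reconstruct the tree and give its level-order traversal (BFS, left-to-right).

Inorder:  [3, 7, 8, 16, 18, 26, 29]
Preorder: [18, 8, 7, 3, 16, 26, 29]
Algorithm: preorder visits root first, so consume preorder in order;
for each root, split the current inorder slice at that value into
left-subtree inorder and right-subtree inorder, then recurse.
Recursive splits:
  root=18; inorder splits into left=[3, 7, 8, 16], right=[26, 29]
  root=8; inorder splits into left=[3, 7], right=[16]
  root=7; inorder splits into left=[3], right=[]
  root=3; inorder splits into left=[], right=[]
  root=16; inorder splits into left=[], right=[]
  root=26; inorder splits into left=[], right=[29]
  root=29; inorder splits into left=[], right=[]
Reconstructed level-order: [18, 8, 26, 7, 16, 29, 3]


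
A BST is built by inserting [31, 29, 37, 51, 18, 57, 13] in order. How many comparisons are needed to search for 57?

Search path for 57: 31 -> 37 -> 51 -> 57
Found: True
Comparisons: 4


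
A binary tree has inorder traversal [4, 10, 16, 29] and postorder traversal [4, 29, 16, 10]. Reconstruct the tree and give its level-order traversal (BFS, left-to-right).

Inorder:   [4, 10, 16, 29]
Postorder: [4, 29, 16, 10]
Algorithm: postorder visits root last, so walk postorder right-to-left;
each value is the root of the current inorder slice — split it at that
value, recurse on the right subtree first, then the left.
Recursive splits:
  root=10; inorder splits into left=[4], right=[16, 29]
  root=16; inorder splits into left=[], right=[29]
  root=29; inorder splits into left=[], right=[]
  root=4; inorder splits into left=[], right=[]
Reconstructed level-order: [10, 4, 16, 29]


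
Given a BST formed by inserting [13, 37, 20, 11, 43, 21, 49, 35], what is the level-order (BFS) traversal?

Tree insertion order: [13, 37, 20, 11, 43, 21, 49, 35]
Tree (level-order array): [13, 11, 37, None, None, 20, 43, None, 21, None, 49, None, 35]
BFS from the root, enqueuing left then right child of each popped node:
  queue [13] -> pop 13, enqueue [11, 37], visited so far: [13]
  queue [11, 37] -> pop 11, enqueue [none], visited so far: [13, 11]
  queue [37] -> pop 37, enqueue [20, 43], visited so far: [13, 11, 37]
  queue [20, 43] -> pop 20, enqueue [21], visited so far: [13, 11, 37, 20]
  queue [43, 21] -> pop 43, enqueue [49], visited so far: [13, 11, 37, 20, 43]
  queue [21, 49] -> pop 21, enqueue [35], visited so far: [13, 11, 37, 20, 43, 21]
  queue [49, 35] -> pop 49, enqueue [none], visited so far: [13, 11, 37, 20, 43, 21, 49]
  queue [35] -> pop 35, enqueue [none], visited so far: [13, 11, 37, 20, 43, 21, 49, 35]
Result: [13, 11, 37, 20, 43, 21, 49, 35]


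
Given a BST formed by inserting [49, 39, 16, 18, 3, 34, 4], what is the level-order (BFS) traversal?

Tree insertion order: [49, 39, 16, 18, 3, 34, 4]
Tree (level-order array): [49, 39, None, 16, None, 3, 18, None, 4, None, 34]
BFS from the root, enqueuing left then right child of each popped node:
  queue [49] -> pop 49, enqueue [39], visited so far: [49]
  queue [39] -> pop 39, enqueue [16], visited so far: [49, 39]
  queue [16] -> pop 16, enqueue [3, 18], visited so far: [49, 39, 16]
  queue [3, 18] -> pop 3, enqueue [4], visited so far: [49, 39, 16, 3]
  queue [18, 4] -> pop 18, enqueue [34], visited so far: [49, 39, 16, 3, 18]
  queue [4, 34] -> pop 4, enqueue [none], visited so far: [49, 39, 16, 3, 18, 4]
  queue [34] -> pop 34, enqueue [none], visited so far: [49, 39, 16, 3, 18, 4, 34]
Result: [49, 39, 16, 3, 18, 4, 34]


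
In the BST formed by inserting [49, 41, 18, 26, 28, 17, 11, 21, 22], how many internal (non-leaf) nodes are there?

Tree built from: [49, 41, 18, 26, 28, 17, 11, 21, 22]
Tree (level-order array): [49, 41, None, 18, None, 17, 26, 11, None, 21, 28, None, None, None, 22]
Rule: An internal node has at least one child.
Per-node child counts:
  node 49: 1 child(ren)
  node 41: 1 child(ren)
  node 18: 2 child(ren)
  node 17: 1 child(ren)
  node 11: 0 child(ren)
  node 26: 2 child(ren)
  node 21: 1 child(ren)
  node 22: 0 child(ren)
  node 28: 0 child(ren)
Matching nodes: [49, 41, 18, 17, 26, 21]
Count of internal (non-leaf) nodes: 6
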